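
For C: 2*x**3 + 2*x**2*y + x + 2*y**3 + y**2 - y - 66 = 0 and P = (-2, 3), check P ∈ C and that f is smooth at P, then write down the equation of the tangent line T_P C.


Tangent line at P: x + 67*y - 199 = 0.

Step 1: f(-2, 3) = 0, so P lies on C.
Step 2: partial derivatives
  f_x(x, y) = 6*x**2 + 4*x*y + 1, f_y(x, y) = 2*x**2 + 6*y**2 + 2*y - 1.
  f_x(P) = 1, f_y(P) = 67 (gradient nonzero, so P is smooth).
Step 3: tangent line at P: 1·(x − -2) + 67·(y − 3) = 0.
Expanding: x + 67*y - 199 = 0.


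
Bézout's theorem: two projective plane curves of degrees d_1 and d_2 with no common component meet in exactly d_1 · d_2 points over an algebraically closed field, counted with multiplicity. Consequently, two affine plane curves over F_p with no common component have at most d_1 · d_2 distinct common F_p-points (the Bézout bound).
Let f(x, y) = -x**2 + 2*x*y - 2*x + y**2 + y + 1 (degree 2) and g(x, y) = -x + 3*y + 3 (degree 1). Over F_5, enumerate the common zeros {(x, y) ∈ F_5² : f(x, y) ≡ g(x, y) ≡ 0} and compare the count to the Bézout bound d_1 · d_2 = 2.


Common zeros: ∅; count = 0; Bézout bound = 2.

deg(f) = 2, deg(g) = 1, so Bézout bound = 2.
Scan x ∈ F_5. For each x, list the y ∈ F_5 with f(x, y) ≡ 0 and those with g(x, y) ≡ 0 (mod 5); the common zeros in that column are the intersection.
  x = 0: f ≡ 0 at y ∈ ∅; g ≡ 0 at y ∈ {4}; common: ∅.
  x = 1: f ≡ 0 at y ∈ ∅; g ≡ 0 at y ∈ {1}; common: ∅.
  x = 2: f ≡ 0 at y ∈ ∅; g ≡ 0 at y ∈ {3}; common: ∅.
  x = 3: f ≡ 0 at y ∈ {4}; g ≡ 0 at y ∈ {0}; common: ∅.
  x = 4: f ≡ 0 at y ∈ ∅; g ≡ 0 at y ∈ {2}; common: ∅.
Collecting: common zeros = ∅, so the count is 0.
Comparison with the Bézout bound: 0 ≤ 2 = deg(f)·deg(g), as expected for curves with no common component (the affine F_5-count falls short of the bound because intersections may lie at infinity, over extension fields, or carry multiplicity).


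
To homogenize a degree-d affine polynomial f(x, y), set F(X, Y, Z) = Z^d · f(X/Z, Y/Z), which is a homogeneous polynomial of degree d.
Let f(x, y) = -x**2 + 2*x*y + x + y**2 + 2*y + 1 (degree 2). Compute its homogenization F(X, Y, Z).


F(X, Y, Z) = -X**2 + 2*X*Y + X*Z + Y**2 + 2*Y*Z + Z**2

deg(f) = 2.
Substitute x = X/Z, y = Y/Z into f, then multiply by Z^2.
  monomial -1·x^2·y^0 ↦ -1·X^2·Y^0·Z^0.
  monomial 2·x^1·y^1 ↦ 2·X^1·Y^1·Z^0.
  monomial 1·x^1·y^0 ↦ 1·X^1·Y^0·Z^1.
  monomial 1·x^0·y^2 ↦ 1·X^0·Y^2·Z^0.
  monomial 2·x^0·y^1 ↦ 2·X^0·Y^1·Z^1.
  monomial 1·x^0·y^0 ↦ 1·X^0·Y^0·Z^2.
Collecting: F(X, Y, Z) = -X**2 + 2*X*Y + X*Z + Y**2 + 2*Y*Z + Z**2.


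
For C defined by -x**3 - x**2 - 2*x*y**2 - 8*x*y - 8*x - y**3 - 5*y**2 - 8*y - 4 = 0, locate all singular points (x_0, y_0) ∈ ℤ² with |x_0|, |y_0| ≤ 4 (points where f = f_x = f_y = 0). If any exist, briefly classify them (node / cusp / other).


Singular points: {(0, -2)}; classification: node.

Compute partial derivatives:
  f_x = -3*x**2 - 2*x - 2*y**2 - 8*y - 8.
  f_y = -4*x*y - 8*x - 3*y**2 - 10*y - 8.
Scan x_0 ∈ {−4, ..., 4}. For each x_0, f_y(x_0, y) is a polynomial in y; find its integer roots y ∈ {−4, ..., 4}, then test f_x and f at those candidates.
  x = -4: f_y(-4, y) = -3*y**2 + 6*y + 24; vanishes at y ∈ {-2, 4}. (-4, -2): f_x = -40 ≠ 0; (-4, 4): f_x = -112 ≠ 0.
  x = -3: f_y(-3, y) = -3*y**2 + 2*y + 16; vanishes at y ∈ {-2}. (-3, -2): f_x = -21 ≠ 0.
  x = -2: f_y(-2, y) = -3*y**2 - 2*y + 8; vanishes at y ∈ {-2}. (-2, -2): f_x = -8 ≠ 0.
  x = -1: f_y(-1, y) = -3*y**2 - 6*y; vanishes at y ∈ {-2, 0}. (-1, -2): f_x = -1 ≠ 0; (-1, 0): f_x = -9 ≠ 0.
  x = 0: f_y(0, y) = -3*y**2 - 10*y - 8; vanishes at y ∈ {-2}. (0, -2): f_x = 0, f = 0 — SINGULAR.
  x = 1: f_y(1, y) = -3*y**2 - 14*y - 16; vanishes at y ∈ {-2}. (1, -2): f_x = -5 ≠ 0.
  x = 2: f_y(2, y) = -3*y**2 - 18*y - 24; vanishes at y ∈ {-4, -2}. (2, -4): f_x = -24 ≠ 0; (2, -2): f_x = -16 ≠ 0.
  x = 3: f_y(3, y) = -3*y**2 - 22*y - 32; vanishes at y ∈ {-2}. (3, -2): f_x = -33 ≠ 0.
  x = 4: f_y(4, y) = -3*y**2 - 26*y - 40; vanishes at y ∈ {-2}. (4, -2): f_x = -56 ≠ 0.
Only singular point on the grid: (0, -2).
Classify: substitute x = 0 + u, y = -2 + v and expand: f = -u**3 - u**2 - 2*u*v**2 - v**3 + v**2.
No constant or linear terms (consistent with a singular point). Quadratic part: -u**2 + v**2. Cubic part: -u**3 - 2*u*v**2 - v**3.
The quadratic part v**2 - u**2 = (v − u)(v + u) splits into two distinct linear factors, so there are two distinct tangent lines y − -2 = ±(x − 0) — this is a node (ordinary double point).
Classification: node.


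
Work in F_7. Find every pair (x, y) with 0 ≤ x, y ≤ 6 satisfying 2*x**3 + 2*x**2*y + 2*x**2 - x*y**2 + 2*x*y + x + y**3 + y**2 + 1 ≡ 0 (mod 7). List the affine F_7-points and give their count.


Affine F_7-points: {(3, 6), (4, 1), (5, 4), (6, 0), (6, 5)}; count = 5.

For each of the 49 pairs (x, y) ∈ F_7², evaluate f(x, y) mod 7. Record the zeros.
  x = 0: [0↦1, 1↦3, 2↦6, 3↦2, 4↦4, 5↦4, 6↦1]  zeros at y ∈ ∅
  x = 1: [0↦6, 1↦4, 2↦1, 3↦3, 4↦2, 5↦4, 6↦1]  zeros at y ∈ ∅
  x = 2: [0↦6, 1↦4, 2↦6, 3↦4, 4↦4, 5↦5, 6↦6]  zeros at y ∈ ∅
  x = 3: [0↦6, 1↦1, 2↦5, 3↦3, 4↦1, 5↦5, 6↦0]  zeros at y ∈ {6}
  x = 4: [0↦4, 1↦0, 2↦3, 3↦5, 4↦5, 5↦2, 6↦2]  zeros at y ∈ {1}
  x = 5: [0↦5, 1↦6, 2↦5, 3↦1, 4↦0, 5↦1, 6↦3]  zeros at y ∈ {4}
  x = 6: [0↦0, 1↦3, 2↦2, 3↦3, 4↦5, 5↦0, 6↦1]  zeros at y ∈ {0, 5}
Collecting zeros: affine points = {(3, 6), (4, 1), (5, 4), (6, 0), (6, 5)}.
Total count |C(F_7)_aff| = 5.


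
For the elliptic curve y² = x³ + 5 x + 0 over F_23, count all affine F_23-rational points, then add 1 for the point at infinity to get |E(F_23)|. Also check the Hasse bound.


Affine points = {(0, 0), (1, 11), (1, 12), (2, 8), (2, 15), (5, 9), (5, 14), (6, 4), (6, 19), (8, 0), (11, 11), (11, 12), (13, 10), (13, 13), (14, 10), (14, 13), (15, 0), (16, 6), (16, 17), (19, 10), (19, 13), (20, 2), (20, 21)}; affine count = 23; |E(F_23)| = 24.

Discriminant check: Δ ∝ 4a³ + 27b² = 4·5³ + 27·0² = 4·125 + 27·0 ≡ 17 (mod 23). Nonzero ⇒ E is nonsingular.
For each x ∈ F_23, compute rhs = x³ + 5·x + 0 mod 23, then count y ∈ F_23 with y² ≡ rhs.
  x = 0: rhs = 0, matching y values: 0 (1 points).
  x = 1: rhs = 6, matching y values: 11, 12 (2 points).
  x = 2: rhs = 18, matching y values: 8, 15 (2 points).
  x = 3: rhs = 19, matching y values: none (0 points).
  x = 4: rhs = 15, matching y values: none (0 points).
  x = 5: rhs = 12, matching y values: 9, 14 (2 points).
  x = 6: rhs = 16, matching y values: 4, 19 (2 points).
  x = 7: rhs = 10, matching y values: none (0 points).
  x = 8: rhs = 0, matching y values: 0 (1 points).
  x = 9: rhs = 15, matching y values: none (0 points).
  x = 10: rhs = 15, matching y values: none (0 points).
  x = 11: rhs = 6, matching y values: 11, 12 (2 points).
  x = 12: rhs = 17, matching y values: none (0 points).
  x = 13: rhs = 8, matching y values: 10, 13 (2 points).
  x = 14: rhs = 8, matching y values: 10, 13 (2 points).
  x = 15: rhs = 0, matching y values: 0 (1 points).
  x = 16: rhs = 13, matching y values: 6, 17 (2 points).
  x = 17: rhs = 7, matching y values: none (0 points).
  x = 18: rhs = 11, matching y values: none (0 points).
  x = 19: rhs = 8, matching y values: 10, 13 (2 points).
  x = 20: rhs = 4, matching y values: 2, 21 (2 points).
  x = 21: rhs = 5, matching y values: none (0 points).
  x = 22: rhs = 17, matching y values: none (0 points).
Total affine count: 23.
Full point count |E(F_23)| = 23 + 1 = 24.
Hasse bound: |24 − (23+1)| = |0| = 0 ≤ 2√23 ≈ 9.5917 ✓.


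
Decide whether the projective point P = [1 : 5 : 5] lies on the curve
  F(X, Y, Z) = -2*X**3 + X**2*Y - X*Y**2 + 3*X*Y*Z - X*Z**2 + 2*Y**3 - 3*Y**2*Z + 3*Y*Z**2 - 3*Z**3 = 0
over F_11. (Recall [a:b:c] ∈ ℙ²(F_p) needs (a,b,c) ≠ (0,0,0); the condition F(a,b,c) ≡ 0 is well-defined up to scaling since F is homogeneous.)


F(1,5,5) ≡ 2 (mod 11); P is NOT on the curve.

Evaluate F(1, 5, 5) term-by-term (mod 11).
  -2*X**3 ↦ -2·1·1·1 = -2
  X**2*Y ↦ 1·1·5·1 = 5
  -X*Y**2 ↦ -1·1·25·1 = -25
  3*X*Y*Z ↦ 3·1·5·5 = 75
  -X*Z**2 ↦ -1·1·1·25 = -25
  2*Y**3 ↦ 2·1·125·1 = 250
  -3*Y**2*Z ↦ -3·1·25·5 = -375
  3*Y*Z**2 ↦ 3·1·5·25 = 375
  -3*Z**3 ↦ -3·1·1·125 = -375
Sum: F(1, 5, 5) = (-2) + (5) + (-25) + (75) + (-25) + (250) + (-375) + (375) + (-375) = -97.
Reducing mod 11: -97 ≡ 2 (mod 11).
Since F(a, b, c) ≡ 2 ≠ 0 (mod 11), P does NOT lie on the curve.


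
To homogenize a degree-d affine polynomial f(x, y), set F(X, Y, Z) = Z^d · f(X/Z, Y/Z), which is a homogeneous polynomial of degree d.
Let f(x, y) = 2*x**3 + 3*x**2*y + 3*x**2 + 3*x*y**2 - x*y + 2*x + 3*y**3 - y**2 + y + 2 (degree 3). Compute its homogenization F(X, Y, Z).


F(X, Y, Z) = 2*X**3 + 3*X**2*Y + 3*X**2*Z + 3*X*Y**2 - X*Y*Z + 2*X*Z**2 + 3*Y**3 - Y**2*Z + Y*Z**2 + 2*Z**3

deg(f) = 3.
Substitute x = X/Z, y = Y/Z into f, then multiply by Z^3.
  monomial 2·x^3·y^0 ↦ 2·X^3·Y^0·Z^0.
  monomial 3·x^2·y^1 ↦ 3·X^2·Y^1·Z^0.
  monomial 3·x^2·y^0 ↦ 3·X^2·Y^0·Z^1.
  monomial 3·x^1·y^2 ↦ 3·X^1·Y^2·Z^0.
  monomial -1·x^1·y^1 ↦ -1·X^1·Y^1·Z^1.
  monomial 2·x^1·y^0 ↦ 2·X^1·Y^0·Z^2.
  monomial 3·x^0·y^3 ↦ 3·X^0·Y^3·Z^0.
  monomial -1·x^0·y^2 ↦ -1·X^0·Y^2·Z^1.
  monomial 1·x^0·y^1 ↦ 1·X^0·Y^1·Z^2.
  monomial 2·x^0·y^0 ↦ 2·X^0·Y^0·Z^3.
Collecting: F(X, Y, Z) = 2*X**3 + 3*X**2*Y + 3*X**2*Z + 3*X*Y**2 - X*Y*Z + 2*X*Z**2 + 3*Y**3 - Y**2*Z + Y*Z**2 + 2*Z**3.


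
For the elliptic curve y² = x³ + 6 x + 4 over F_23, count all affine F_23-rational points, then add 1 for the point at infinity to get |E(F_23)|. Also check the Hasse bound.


Affine points = {(0, 2), (0, 21), (2, 1), (2, 22), (3, 7), (3, 16), (4, 0), (6, 7), (6, 16), (8, 9), (8, 14), (10, 11), (10, 12), (13, 5), (13, 18), (14, 7), (14, 16), (19, 10), (19, 13)}; affine count = 19; |E(F_23)| = 20.

Discriminant check: Δ ∝ 4a³ + 27b² = 4·6³ + 27·4² = 4·216 + 27·16 ≡ 8 (mod 23). Nonzero ⇒ E is nonsingular.
For each x ∈ F_23, compute rhs = x³ + 6·x + 4 mod 23, then count y ∈ F_23 with y² ≡ rhs.
  x = 0: rhs = 4, matching y values: 2, 21 (2 points).
  x = 1: rhs = 11, matching y values: none (0 points).
  x = 2: rhs = 1, matching y values: 1, 22 (2 points).
  x = 3: rhs = 3, matching y values: 7, 16 (2 points).
  x = 4: rhs = 0, matching y values: 0 (1 points).
  x = 5: rhs = 21, matching y values: none (0 points).
  x = 6: rhs = 3, matching y values: 7, 16 (2 points).
  x = 7: rhs = 21, matching y values: none (0 points).
  x = 8: rhs = 12, matching y values: 9, 14 (2 points).
  x = 9: rhs = 5, matching y values: none (0 points).
  x = 10: rhs = 6, matching y values: 11, 12 (2 points).
  x = 11: rhs = 21, matching y values: none (0 points).
  x = 12: rhs = 10, matching y values: none (0 points).
  x = 13: rhs = 2, matching y values: 5, 18 (2 points).
  x = 14: rhs = 3, matching y values: 7, 16 (2 points).
  x = 15: rhs = 19, matching y values: none (0 points).
  x = 16: rhs = 10, matching y values: none (0 points).
  x = 17: rhs = 5, matching y values: none (0 points).
  x = 18: rhs = 10, matching y values: none (0 points).
  x = 19: rhs = 8, matching y values: 10, 13 (2 points).
  x = 20: rhs = 5, matching y values: none (0 points).
  x = 21: rhs = 7, matching y values: none (0 points).
  x = 22: rhs = 20, matching y values: none (0 points).
Total affine count: 19.
Full point count |E(F_23)| = 19 + 1 = 20.
Hasse bound: |20 − (23+1)| = |-4| = 4 ≤ 2√23 ≈ 9.5917 ✓.


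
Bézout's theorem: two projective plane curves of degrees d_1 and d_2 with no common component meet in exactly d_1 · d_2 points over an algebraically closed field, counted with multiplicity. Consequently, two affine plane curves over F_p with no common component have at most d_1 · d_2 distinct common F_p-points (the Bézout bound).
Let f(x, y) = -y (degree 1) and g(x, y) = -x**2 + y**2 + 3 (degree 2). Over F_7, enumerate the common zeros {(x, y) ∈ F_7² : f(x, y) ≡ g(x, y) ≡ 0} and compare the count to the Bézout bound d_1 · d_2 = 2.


Common zeros: ∅; count = 0; Bézout bound = 2.

deg(f) = 1, deg(g) = 2, so Bézout bound = 2.
Scan x ∈ F_7. For each x, list the y ∈ F_7 with f(x, y) ≡ 0 and those with g(x, y) ≡ 0 (mod 7); the common zeros in that column are the intersection.
  x = 0: f ≡ 0 at y ∈ {0}; g ≡ 0 at y ∈ {2, 5}; common: ∅.
  x = 1: f ≡ 0 at y ∈ {0}; g ≡ 0 at y ∈ ∅; common: ∅.
  x = 2: f ≡ 0 at y ∈ {0}; g ≡ 0 at y ∈ {1, 6}; common: ∅.
  x = 3: f ≡ 0 at y ∈ {0}; g ≡ 0 at y ∈ ∅; common: ∅.
  x = 4: f ≡ 0 at y ∈ {0}; g ≡ 0 at y ∈ ∅; common: ∅.
  x = 5: f ≡ 0 at y ∈ {0}; g ≡ 0 at y ∈ {1, 6}; common: ∅.
  x = 6: f ≡ 0 at y ∈ {0}; g ≡ 0 at y ∈ ∅; common: ∅.
Collecting: common zeros = ∅, so the count is 0.
Comparison with the Bézout bound: 0 ≤ 2 = deg(f)·deg(g), as expected for curves with no common component (the affine F_7-count falls short of the bound because intersections may lie at infinity, over extension fields, or carry multiplicity).


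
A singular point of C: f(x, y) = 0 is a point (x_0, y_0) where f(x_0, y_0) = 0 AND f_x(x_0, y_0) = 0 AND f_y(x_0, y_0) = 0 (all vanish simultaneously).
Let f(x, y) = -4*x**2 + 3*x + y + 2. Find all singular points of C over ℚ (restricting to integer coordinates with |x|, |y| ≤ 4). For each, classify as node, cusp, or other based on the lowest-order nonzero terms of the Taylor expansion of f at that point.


No singular points in the scanned grid; C is smooth there.

Compute partial derivatives:
  f_x = 3 - 8*x.
  f_y = 1.
f_y = 1 is a nonzero constant, so f_y never vanishes: no point (x, y) can satisfy f = f_x = f_y = 0. In particular no (x, y) ∈ {−4, ..., 4}² is singular; the curve is smooth.


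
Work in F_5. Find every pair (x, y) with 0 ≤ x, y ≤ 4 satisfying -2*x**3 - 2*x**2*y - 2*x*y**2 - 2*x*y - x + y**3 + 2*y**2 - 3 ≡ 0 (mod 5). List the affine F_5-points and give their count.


Affine F_5-points: {(0, 1), (2, 2), (3, 0), (4, 0), (4, 1)}; count = 5.

For each of the 25 pairs (x, y) ∈ F_5², evaluate f(x, y) mod 5. Record the zeros.
  x = 0: [0↦2, 1↦0, 2↦3, 3↦2, 4↦3]  zeros at y ∈ {1}
  x = 1: [0↦4, 1↦1, 2↦4, 3↦4, 4↦2]  zeros at y ∈ ∅
  x = 2: [0↦4, 1↦1, 2↦0, 3↦2, 4↦3]  zeros at y ∈ {2}
  x = 3: [0↦0, 1↦3, 2↦4, 3↦4, 4↦4]  zeros at y ∈ {0}
  x = 4: [0↦0, 1↦0, 2↦4, 3↦3, 4↦3]  zeros at y ∈ {0, 1}
Collecting zeros: affine points = {(0, 1), (2, 2), (3, 0), (4, 0), (4, 1)}.
Total count |C(F_5)_aff| = 5.


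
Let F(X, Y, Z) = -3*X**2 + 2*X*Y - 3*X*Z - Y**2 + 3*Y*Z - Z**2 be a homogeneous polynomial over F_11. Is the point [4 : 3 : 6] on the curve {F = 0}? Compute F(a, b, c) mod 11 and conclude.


F(4,3,6) ≡ 1 (mod 11); P is NOT on the curve.

Evaluate F(4, 3, 6) term-by-term (mod 11).
  -3*X**2 ↦ -3·16·1·1 = -48
  2*X*Y ↦ 2·4·3·1 = 24
  -3*X*Z ↦ -3·4·1·6 = -72
  -Y**2 ↦ -1·1·9·1 = -9
  3*Y*Z ↦ 3·1·3·6 = 54
  -Z**2 ↦ -1·1·1·36 = -36
Sum: F(4, 3, 6) = (-48) + (24) + (-72) + (-9) + (54) + (-36) = -87.
Reducing mod 11: -87 ≡ 1 (mod 11).
Since F(a, b, c) ≡ 1 ≠ 0 (mod 11), P does NOT lie on the curve.


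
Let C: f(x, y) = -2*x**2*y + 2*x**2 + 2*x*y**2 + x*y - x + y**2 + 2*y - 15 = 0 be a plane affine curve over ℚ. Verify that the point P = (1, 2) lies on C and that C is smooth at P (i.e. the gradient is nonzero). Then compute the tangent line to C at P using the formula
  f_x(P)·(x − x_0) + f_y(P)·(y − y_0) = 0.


Tangent line at P: 5*x + 13*y - 31 = 0.

Step 1: f(1, 2) = 0, so P lies on C.
Step 2: partial derivatives
  f_x(x, y) = -4*x*y + 4*x + 2*y**2 + y - 1, f_y(x, y) = -2*x**2 + 4*x*y + x + 2*y + 2.
  f_x(P) = 5, f_y(P) = 13 (gradient nonzero, so P is smooth).
Step 3: tangent line at P: 5·(x − 1) + 13·(y − 2) = 0.
Expanding: 5*x + 13*y - 31 = 0.


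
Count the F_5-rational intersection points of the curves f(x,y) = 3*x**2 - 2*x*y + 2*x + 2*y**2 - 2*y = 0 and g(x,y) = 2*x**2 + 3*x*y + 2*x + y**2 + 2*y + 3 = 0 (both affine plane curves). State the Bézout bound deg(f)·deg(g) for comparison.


Common zeros: ∅; count = 0; Bézout bound = 4.

deg(f) = 2, deg(g) = 2, so Bézout bound = 4.
Scan x ∈ F_5. For each x, list the y ∈ F_5 with f(x, y) ≡ 0 and those with g(x, y) ≡ 0 (mod 5); the common zeros in that column are the intersection.
  x = 0: f ≡ 0 at y ∈ {0, 1}; g ≡ 0 at y ∈ ∅; common: ∅.
  x = 1: f ≡ 0 at y ∈ {0, 2}; g ≡ 0 at y ∈ ∅; common: ∅.
  x = 2: f ≡ 0 at y ∈ ∅; g ≡ 0 at y ∈ {0, 2}; common: ∅.
  x = 3: f ≡ 0 at y ∈ {2}; g ≡ 0 at y ∈ ∅; common: ∅.
  x = 4: f ≡ 0 at y ∈ ∅; g ≡ 0 at y ∈ {2, 4}; common: ∅.
Collecting: common zeros = ∅, so the count is 0.
Comparison with the Bézout bound: 0 ≤ 4 = deg(f)·deg(g), as expected for curves with no common component (the affine F_5-count falls short of the bound because intersections may lie at infinity, over extension fields, or carry multiplicity).


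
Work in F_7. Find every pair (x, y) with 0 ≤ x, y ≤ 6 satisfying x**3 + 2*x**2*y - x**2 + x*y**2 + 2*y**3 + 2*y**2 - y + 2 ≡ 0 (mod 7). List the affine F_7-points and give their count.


Affine F_7-points: {(1, 4), (6, 0), (6, 5)}; count = 3.

For each of the 49 pairs (x, y) ∈ F_7², evaluate f(x, y) mod 7. Record the zeros.
  x = 0: [0↦2, 1↦5, 2↦3, 3↦1, 4↦4, 5↦3, 6↦3]  zeros at y ∈ ∅
  x = 1: [0↦2, 1↦1, 2↦4, 3↦2, 4↦0, 5↦3, 6↦2]  zeros at y ∈ {4}
  x = 2: [0↦6, 1↦5, 2↦3, 3↦5, 4↦2, 5↦6, 6↦1]  zeros at y ∈ ∅
  x = 3: [0↦6, 1↦2, 2↦6, 3↦2, 4↦2, 5↦4, 6↦6]  zeros at y ∈ ∅
  x = 4: [0↦1, 1↦5, 2↦5, 3↦6, 4↦6, 5↦3, 6↦2]  zeros at y ∈ ∅
  x = 5: [0↦4, 1↦6, 2↦6, 3↦2, 4↦6, 5↦2, 6↦2]  zeros at y ∈ ∅
  x = 6: [0↦0, 1↦4, 2↦1, 3↦3, 4↦1, 5↦0, 6↦5]  zeros at y ∈ {0, 5}
Collecting zeros: affine points = {(1, 4), (6, 0), (6, 5)}.
Total count |C(F_7)_aff| = 3.


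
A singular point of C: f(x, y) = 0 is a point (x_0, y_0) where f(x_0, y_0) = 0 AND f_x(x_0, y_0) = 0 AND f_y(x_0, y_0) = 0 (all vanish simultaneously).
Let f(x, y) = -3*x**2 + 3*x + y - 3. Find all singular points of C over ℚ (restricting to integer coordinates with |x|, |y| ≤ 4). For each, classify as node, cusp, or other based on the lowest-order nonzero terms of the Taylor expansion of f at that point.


No singular points in the scanned grid; C is smooth there.

Compute partial derivatives:
  f_x = 3 - 6*x.
  f_y = 1.
f_y = 1 is a nonzero constant, so f_y never vanishes: no point (x, y) can satisfy f = f_x = f_y = 0. In particular no (x, y) ∈ {−4, ..., 4}² is singular; the curve is smooth.


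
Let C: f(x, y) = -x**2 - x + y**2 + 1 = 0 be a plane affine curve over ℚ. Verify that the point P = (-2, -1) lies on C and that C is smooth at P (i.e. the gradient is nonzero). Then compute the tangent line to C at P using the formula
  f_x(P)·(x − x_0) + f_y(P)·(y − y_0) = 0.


Tangent line at P: 3*x - 2*y + 4 = 0.

Step 1: f(-2, -1) = 0, so P lies on C.
Step 2: partial derivatives
  f_x(x, y) = -2*x - 1, f_y(x, y) = 2*y.
  f_x(P) = 3, f_y(P) = -2 (gradient nonzero, so P is smooth).
Step 3: tangent line at P: 3·(x − -2) + -2·(y − -1) = 0.
Expanding: 3*x - 2*y + 4 = 0.


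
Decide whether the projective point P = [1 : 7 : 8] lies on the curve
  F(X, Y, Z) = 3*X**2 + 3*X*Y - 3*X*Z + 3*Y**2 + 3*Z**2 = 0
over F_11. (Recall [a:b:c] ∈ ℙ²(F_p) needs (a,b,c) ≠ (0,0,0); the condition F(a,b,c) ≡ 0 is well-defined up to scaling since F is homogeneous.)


F(1,7,8) ≡ 9 (mod 11); P is NOT on the curve.

Evaluate F(1, 7, 8) term-by-term (mod 11).
  3*X**2 ↦ 3·1·1·1 = 3
  3*X*Y ↦ 3·1·7·1 = 21
  -3*X*Z ↦ -3·1·1·8 = -24
  3*Y**2 ↦ 3·1·49·1 = 147
  3*Z**2 ↦ 3·1·1·64 = 192
Sum: F(1, 7, 8) = (3) + (21) + (-24) + (147) + (192) = 339.
Reducing mod 11: 339 ≡ 9 (mod 11).
Since F(a, b, c) ≡ 9 ≠ 0 (mod 11), P does NOT lie on the curve.


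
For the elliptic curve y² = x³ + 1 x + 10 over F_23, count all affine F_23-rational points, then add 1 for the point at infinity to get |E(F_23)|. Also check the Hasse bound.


Affine points = {(1, 9), (1, 14), (4, 3), (4, 20), (5, 5), (5, 18), (6, 5), (6, 18), (8, 1), (8, 22), (9, 9), (9, 14), (10, 10), (10, 13), (11, 8), (11, 15), (12, 5), (12, 18), (13, 9), (13, 14), (14, 10), (14, 13), (17, 8), (17, 15), (18, 8), (18, 15), (20, 7), (20, 16), (21, 0), (22, 10), (22, 13)}; affine count = 31; |E(F_23)| = 32.

Discriminant check: Δ ∝ 4a³ + 27b² = 4·1³ + 27·10² = 4·1 + 27·100 ≡ 13 (mod 23). Nonzero ⇒ E is nonsingular.
For each x ∈ F_23, compute rhs = x³ + 1·x + 10 mod 23, then count y ∈ F_23 with y² ≡ rhs.
  x = 0: rhs = 10, matching y values: none (0 points).
  x = 1: rhs = 12, matching y values: 9, 14 (2 points).
  x = 2: rhs = 20, matching y values: none (0 points).
  x = 3: rhs = 17, matching y values: none (0 points).
  x = 4: rhs = 9, matching y values: 3, 20 (2 points).
  x = 5: rhs = 2, matching y values: 5, 18 (2 points).
  x = 6: rhs = 2, matching y values: 5, 18 (2 points).
  x = 7: rhs = 15, matching y values: none (0 points).
  x = 8: rhs = 1, matching y values: 1, 22 (2 points).
  x = 9: rhs = 12, matching y values: 9, 14 (2 points).
  x = 10: rhs = 8, matching y values: 10, 13 (2 points).
  x = 11: rhs = 18, matching y values: 8, 15 (2 points).
  x = 12: rhs = 2, matching y values: 5, 18 (2 points).
  x = 13: rhs = 12, matching y values: 9, 14 (2 points).
  x = 14: rhs = 8, matching y values: 10, 13 (2 points).
  x = 15: rhs = 19, matching y values: none (0 points).
  x = 16: rhs = 5, matching y values: none (0 points).
  x = 17: rhs = 18, matching y values: 8, 15 (2 points).
  x = 18: rhs = 18, matching y values: 8, 15 (2 points).
  x = 19: rhs = 11, matching y values: none (0 points).
  x = 20: rhs = 3, matching y values: 7, 16 (2 points).
  x = 21: rhs = 0, matching y values: 0 (1 points).
  x = 22: rhs = 8, matching y values: 10, 13 (2 points).
Total affine count: 31.
Full point count |E(F_23)| = 31 + 1 = 32.
Hasse bound: |32 − (23+1)| = |8| = 8 ≤ 2√23 ≈ 9.5917 ✓.


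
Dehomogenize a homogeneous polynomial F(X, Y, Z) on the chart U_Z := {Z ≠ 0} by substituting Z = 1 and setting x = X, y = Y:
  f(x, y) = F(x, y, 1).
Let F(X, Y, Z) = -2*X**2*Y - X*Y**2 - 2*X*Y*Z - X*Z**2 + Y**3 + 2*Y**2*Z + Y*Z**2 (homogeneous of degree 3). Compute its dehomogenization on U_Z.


f(x, y) = -2*x**2*y - x*y**2 - 2*x*y - x + y**3 + 2*y**2 + y

On U_Z we set Z = 1. Each monomial c·X^i·Y^j·Z^k in F becomes c·x^i·y^j·1^k = c·x^i·y^j.
Substituting Z = 1: F(X, Y, 1) = -2*x**2*y - x*y**2 - 2*x*y - x + y**3 + 2*y**2 + y.
Note: deg(f) ≤ deg(F) = 3; strict inequality happens when F is divisible by Z (lost terms).


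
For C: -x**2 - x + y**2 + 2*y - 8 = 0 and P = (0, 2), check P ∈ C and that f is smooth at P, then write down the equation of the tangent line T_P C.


Tangent line at P: -x + 6*y - 12 = 0.

Step 1: f(0, 2) = 0, so P lies on C.
Step 2: partial derivatives
  f_x(x, y) = -2*x - 1, f_y(x, y) = 2*y + 2.
  f_x(P) = -1, f_y(P) = 6 (gradient nonzero, so P is smooth).
Step 3: tangent line at P: -1·(x − 0) + 6·(y − 2) = 0.
Expanding: -x + 6*y - 12 = 0.


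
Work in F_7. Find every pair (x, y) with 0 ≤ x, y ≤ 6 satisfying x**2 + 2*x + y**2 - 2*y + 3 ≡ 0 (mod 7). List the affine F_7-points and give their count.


Affine F_7-points: {(1, 4), (1, 5), (2, 3), (2, 6), (3, 3), (3, 6), (4, 4), (4, 5)}; count = 8.

For each of the 49 pairs (x, y) ∈ F_7², evaluate f(x, y) mod 7. Record the zeros.
  x = 0: [0↦3, 1↦2, 2↦3, 3↦6, 4↦4, 5↦4, 6↦6]  zeros at y ∈ ∅
  x = 1: [0↦6, 1↦5, 2↦6, 3↦2, 4↦0, 5↦0, 6↦2]  zeros at y ∈ {4, 5}
  x = 2: [0↦4, 1↦3, 2↦4, 3↦0, 4↦5, 5↦5, 6↦0]  zeros at y ∈ {3, 6}
  x = 3: [0↦4, 1↦3, 2↦4, 3↦0, 4↦5, 5↦5, 6↦0]  zeros at y ∈ {3, 6}
  x = 4: [0↦6, 1↦5, 2↦6, 3↦2, 4↦0, 5↦0, 6↦2]  zeros at y ∈ {4, 5}
  x = 5: [0↦3, 1↦2, 2↦3, 3↦6, 4↦4, 5↦4, 6↦6]  zeros at y ∈ ∅
  x = 6: [0↦2, 1↦1, 2↦2, 3↦5, 4↦3, 5↦3, 6↦5]  zeros at y ∈ ∅
Collecting zeros: affine points = {(1, 4), (1, 5), (2, 3), (2, 6), (3, 3), (3, 6), (4, 4), (4, 5)}.
Total count |C(F_7)_aff| = 8.


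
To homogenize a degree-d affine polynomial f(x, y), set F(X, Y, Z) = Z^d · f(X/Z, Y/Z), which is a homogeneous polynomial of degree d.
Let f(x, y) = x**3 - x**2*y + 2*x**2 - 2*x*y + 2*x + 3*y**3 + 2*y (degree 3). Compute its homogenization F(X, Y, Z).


F(X, Y, Z) = X**3 - X**2*Y + 2*X**2*Z - 2*X*Y*Z + 2*X*Z**2 + 3*Y**3 + 2*Y*Z**2

deg(f) = 3.
Substitute x = X/Z, y = Y/Z into f, then multiply by Z^3.
  monomial 1·x^3·y^0 ↦ 1·X^3·Y^0·Z^0.
  monomial -1·x^2·y^1 ↦ -1·X^2·Y^1·Z^0.
  monomial 2·x^2·y^0 ↦ 2·X^2·Y^0·Z^1.
  monomial -2·x^1·y^1 ↦ -2·X^1·Y^1·Z^1.
  monomial 2·x^1·y^0 ↦ 2·X^1·Y^0·Z^2.
  monomial 3·x^0·y^3 ↦ 3·X^0·Y^3·Z^0.
  monomial 2·x^0·y^1 ↦ 2·X^0·Y^1·Z^2.
Collecting: F(X, Y, Z) = X**3 - X**2*Y + 2*X**2*Z - 2*X*Y*Z + 2*X*Z**2 + 3*Y**3 + 2*Y*Z**2.


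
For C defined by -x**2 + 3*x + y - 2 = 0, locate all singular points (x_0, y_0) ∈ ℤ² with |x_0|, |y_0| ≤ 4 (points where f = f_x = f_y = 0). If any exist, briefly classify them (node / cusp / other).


No singular points in the scanned grid; C is smooth there.

Compute partial derivatives:
  f_x = 3 - 2*x.
  f_y = 1.
f_y = 1 is a nonzero constant, so f_y never vanishes: no point (x, y) can satisfy f = f_x = f_y = 0. In particular no (x, y) ∈ {−4, ..., 4}² is singular; the curve is smooth.


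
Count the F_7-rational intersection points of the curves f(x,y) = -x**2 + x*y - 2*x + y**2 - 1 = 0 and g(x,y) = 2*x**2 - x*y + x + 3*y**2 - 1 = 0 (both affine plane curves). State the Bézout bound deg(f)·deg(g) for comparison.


Common zeros: {(4, 6), (6, 0)}; count = 2; Bézout bound = 4.

deg(f) = 2, deg(g) = 2, so Bézout bound = 4.
Scan x ∈ F_7. For each x, list the y ∈ F_7 with f(x, y) ≡ 0 and those with g(x, y) ≡ 0 (mod 7); the common zeros in that column are the intersection.
  x = 0: f ≡ 0 at y ∈ {1, 6}; g ≡ 0 at y ∈ ∅; common: ∅.
  x = 1: f ≡ 0 at y ∈ ∅; g ≡ 0 at y ∈ ∅; common: ∅.
  x = 2: f ≡ 0 at y ∈ ∅; g ≡ 0 at y ∈ {4, 6}; common: ∅.
  x = 3: f ≡ 0 at y ∈ ∅; g ≡ 0 at y ∈ {4}; common: ∅.
  x = 4: f ≡ 0 at y ∈ {4, 6}; g ≡ 0 at y ∈ {0, 6}; common: {6}.
  x = 5: f ≡ 0 at y ∈ {4, 5}; g ≡ 0 at y ∈ {2}; common: ∅.
  x = 6: f ≡ 0 at y ∈ {0, 1}; g ≡ 0 at y ∈ {0, 2}; common: {0}.
Collecting: common zeros = {(4, 6), (6, 0)}, so the count is 2.
Comparison with the Bézout bound: 2 ≤ 4 = deg(f)·deg(g), as expected for curves with no common component (the affine F_7-count falls short of the bound because intersections may lie at infinity, over extension fields, or carry multiplicity).


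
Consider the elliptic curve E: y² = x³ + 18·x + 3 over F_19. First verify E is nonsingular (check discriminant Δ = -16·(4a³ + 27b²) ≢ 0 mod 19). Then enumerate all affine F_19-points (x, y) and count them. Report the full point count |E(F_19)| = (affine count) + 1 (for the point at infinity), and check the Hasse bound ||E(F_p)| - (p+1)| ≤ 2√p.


Affine points = {(2, 3), (2, 16), (4, 5), (4, 14), (5, 3), (5, 16), (6, 2), (6, 17), (7, 4), (7, 15), (9, 1), (9, 18), (10, 9), (10, 10), (12, 3), (12, 16), (14, 4), (14, 15), (15, 0), (16, 6), (16, 13), (17, 4), (17, 15)}; affine count = 23; |E(F_19)| = 24.

Discriminant check: Δ ∝ 4a³ + 27b² = 4·18³ + 27·3² = 4·5832 + 27·9 ≡ 11 (mod 19). Nonzero ⇒ E is nonsingular.
For each x ∈ F_19, compute rhs = x³ + 18·x + 3 mod 19, then count y ∈ F_19 with y² ≡ rhs.
  x = 0: rhs = 3, matching y values: none (0 points).
  x = 1: rhs = 3, matching y values: none (0 points).
  x = 2: rhs = 9, matching y values: 3, 16 (2 points).
  x = 3: rhs = 8, matching y values: none (0 points).
  x = 4: rhs = 6, matching y values: 5, 14 (2 points).
  x = 5: rhs = 9, matching y values: 3, 16 (2 points).
  x = 6: rhs = 4, matching y values: 2, 17 (2 points).
  x = 7: rhs = 16, matching y values: 4, 15 (2 points).
  x = 8: rhs = 13, matching y values: none (0 points).
  x = 9: rhs = 1, matching y values: 1, 18 (2 points).
  x = 10: rhs = 5, matching y values: 9, 10 (2 points).
  x = 11: rhs = 12, matching y values: none (0 points).
  x = 12: rhs = 9, matching y values: 3, 16 (2 points).
  x = 13: rhs = 2, matching y values: none (0 points).
  x = 14: rhs = 16, matching y values: 4, 15 (2 points).
  x = 15: rhs = 0, matching y values: 0 (1 points).
  x = 16: rhs = 17, matching y values: 6, 13 (2 points).
  x = 17: rhs = 16, matching y values: 4, 15 (2 points).
  x = 18: rhs = 3, matching y values: none (0 points).
Total affine count: 23.
Full point count |E(F_19)| = 23 + 1 = 24.
Hasse bound: |24 − (19+1)| = |4| = 4 ≤ 2√19 ≈ 8.7178 ✓.


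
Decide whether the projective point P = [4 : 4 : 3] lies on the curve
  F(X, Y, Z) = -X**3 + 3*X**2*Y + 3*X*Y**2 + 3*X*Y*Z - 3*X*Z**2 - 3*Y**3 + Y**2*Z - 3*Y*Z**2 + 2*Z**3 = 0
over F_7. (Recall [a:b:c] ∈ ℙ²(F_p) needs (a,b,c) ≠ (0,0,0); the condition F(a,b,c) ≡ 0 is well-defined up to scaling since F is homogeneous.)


F(4,4,3) ≡ 4 (mod 7); P is NOT on the curve.

Evaluate F(4, 4, 3) term-by-term (mod 7).
  -X**3 ↦ -1·64·1·1 = -64
  3*X**2*Y ↦ 3·16·4·1 = 192
  3*X*Y**2 ↦ 3·4·16·1 = 192
  3*X*Y*Z ↦ 3·4·4·3 = 144
  -3*X*Z**2 ↦ -3·4·1·9 = -108
  -3*Y**3 ↦ -3·1·64·1 = -192
  Y**2*Z ↦ 1·1·16·3 = 48
  -3*Y*Z**2 ↦ -3·1·4·9 = -108
  2*Z**3 ↦ 2·1·1·27 = 54
Sum: F(4, 4, 3) = (-64) + (192) + (192) + (144) + (-108) + (-192) + (48) + (-108) + (54) = 158.
Reducing mod 7: 158 ≡ 4 (mod 7).
Since F(a, b, c) ≡ 4 ≠ 0 (mod 7), P does NOT lie on the curve.


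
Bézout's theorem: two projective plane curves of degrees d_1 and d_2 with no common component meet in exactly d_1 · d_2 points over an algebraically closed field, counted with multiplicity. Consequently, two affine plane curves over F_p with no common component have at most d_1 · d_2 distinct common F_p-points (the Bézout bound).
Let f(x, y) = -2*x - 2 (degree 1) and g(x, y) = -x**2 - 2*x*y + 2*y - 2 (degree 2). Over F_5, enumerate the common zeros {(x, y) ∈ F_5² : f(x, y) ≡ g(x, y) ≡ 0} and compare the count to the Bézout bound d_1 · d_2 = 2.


Common zeros: {(4, 2)}; count = 1; Bézout bound = 2.

deg(f) = 1, deg(g) = 2, so Bézout bound = 2.
Scan x ∈ F_5. For each x, list the y ∈ F_5 with f(x, y) ≡ 0 and those with g(x, y) ≡ 0 (mod 5); the common zeros in that column are the intersection.
  x = 0: f ≡ 0 at y ∈ ∅; g ≡ 0 at y ∈ {1}; common: ∅.
  x = 1: f ≡ 0 at y ∈ ∅; g ≡ 0 at y ∈ ∅; common: ∅.
  x = 2: f ≡ 0 at y ∈ ∅; g ≡ 0 at y ∈ {2}; common: ∅.
  x = 3: f ≡ 0 at y ∈ ∅; g ≡ 0 at y ∈ {1}; common: ∅.
  x = 4: f ≡ 0 at y ∈ {0, 1, 2, 3, 4}; g ≡ 0 at y ∈ {2}; common: {2}.
Collecting: common zeros = {(4, 2)}, so the count is 1.
Comparison with the Bézout bound: 1 ≤ 2 = deg(f)·deg(g), as expected for curves with no common component (the affine F_5-count falls short of the bound because intersections may lie at infinity, over extension fields, or carry multiplicity).


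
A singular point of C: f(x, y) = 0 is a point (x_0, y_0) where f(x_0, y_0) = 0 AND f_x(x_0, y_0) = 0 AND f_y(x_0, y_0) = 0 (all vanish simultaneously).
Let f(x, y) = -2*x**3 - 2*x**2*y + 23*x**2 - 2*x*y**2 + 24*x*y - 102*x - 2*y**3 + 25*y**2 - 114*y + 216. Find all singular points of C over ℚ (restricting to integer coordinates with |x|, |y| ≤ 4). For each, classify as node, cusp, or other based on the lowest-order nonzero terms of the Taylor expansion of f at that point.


Singular points: {(3, 3)}; classification: node.

Compute partial derivatives:
  f_x = -6*x**2 - 4*x*y + 46*x - 2*y**2 + 24*y - 102.
  f_y = -2*x**2 - 4*x*y + 24*x - 6*y**2 + 50*y - 114.
Scan x_0 ∈ {−4, ..., 4}. For each x_0, f_y(x_0, y) is a polynomial in y; find its integer roots y ∈ {−4, ..., 4}, then test f_x and f at those candidates.
  x = -4: f_y(-4, y) = -6*y**2 + 66*y - 242; no integer root y with |y| ≤ 4.
  x = -3: f_y(-3, y) = -6*y**2 + 62*y - 204; no integer root y with |y| ≤ 4.
  x = -2: f_y(-2, y) = -6*y**2 + 58*y - 170; no integer root y with |y| ≤ 4.
  x = -1: f_y(-1, y) = -6*y**2 + 54*y - 140; no integer root y with |y| ≤ 4.
  x = 0: f_y(0, y) = -6*y**2 + 50*y - 114; no integer root y with |y| ≤ 4.
  x = 1: f_y(1, y) = -6*y**2 + 46*y - 92; no integer root y with |y| ≤ 4.
  x = 2: f_y(2, y) = -6*y**2 + 42*y - 74; no integer root y with |y| ≤ 4.
  x = 3: f_y(3, y) = -6*y**2 + 38*y - 60; vanishes at y ∈ {3}. (3, 3): f_x = 0, f = 0 — SINGULAR.
  x = 4: f_y(4, y) = -6*y**2 + 34*y - 50; no integer root y with |y| ≤ 4.
Only singular point on the grid: (3, 3).
Classify: substitute x = 3 + u, y = 3 + v and expand: f = -2*u**3 - 2*u**2*v - u**2 - 2*u*v**2 - 2*v**3 + v**2.
No constant or linear terms (consistent with a singular point). Quadratic part: -u**2 + v**2. Cubic part: -2*u**3 - 2*u**2*v - 2*u*v**2 - 2*v**3.
The quadratic part v**2 - u**2 = (v − u)(v + u) splits into two distinct linear factors, so there are two distinct tangent lines y − 3 = ±(x − 3) — this is a node (ordinary double point).
Classification: node.


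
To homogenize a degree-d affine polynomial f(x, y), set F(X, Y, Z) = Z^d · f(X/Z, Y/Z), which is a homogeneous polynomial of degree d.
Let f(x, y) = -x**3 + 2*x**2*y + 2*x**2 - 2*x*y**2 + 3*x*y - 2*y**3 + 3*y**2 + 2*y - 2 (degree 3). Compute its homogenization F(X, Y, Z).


F(X, Y, Z) = -X**3 + 2*X**2*Y + 2*X**2*Z - 2*X*Y**2 + 3*X*Y*Z - 2*Y**3 + 3*Y**2*Z + 2*Y*Z**2 - 2*Z**3

deg(f) = 3.
Substitute x = X/Z, y = Y/Z into f, then multiply by Z^3.
  monomial -1·x^3·y^0 ↦ -1·X^3·Y^0·Z^0.
  monomial 2·x^2·y^1 ↦ 2·X^2·Y^1·Z^0.
  monomial 2·x^2·y^0 ↦ 2·X^2·Y^0·Z^1.
  monomial -2·x^1·y^2 ↦ -2·X^1·Y^2·Z^0.
  monomial 3·x^1·y^1 ↦ 3·X^1·Y^1·Z^1.
  monomial -2·x^0·y^3 ↦ -2·X^0·Y^3·Z^0.
  monomial 3·x^0·y^2 ↦ 3·X^0·Y^2·Z^1.
  monomial 2·x^0·y^1 ↦ 2·X^0·Y^1·Z^2.
  monomial -2·x^0·y^0 ↦ -2·X^0·Y^0·Z^3.
Collecting: F(X, Y, Z) = -X**3 + 2*X**2*Y + 2*X**2*Z - 2*X*Y**2 + 3*X*Y*Z - 2*Y**3 + 3*Y**2*Z + 2*Y*Z**2 - 2*Z**3.


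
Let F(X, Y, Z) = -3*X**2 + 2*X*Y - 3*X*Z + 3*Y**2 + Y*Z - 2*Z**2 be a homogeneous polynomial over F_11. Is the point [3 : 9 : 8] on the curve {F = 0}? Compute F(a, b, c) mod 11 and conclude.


F(3,9,8) ≡ 10 (mod 11); P is NOT on the curve.

Evaluate F(3, 9, 8) term-by-term (mod 11).
  -3*X**2 ↦ -3·9·1·1 = -27
  2*X*Y ↦ 2·3·9·1 = 54
  -3*X*Z ↦ -3·3·1·8 = -72
  3*Y**2 ↦ 3·1·81·1 = 243
  Y*Z ↦ 1·1·9·8 = 72
  -2*Z**2 ↦ -2·1·1·64 = -128
Sum: F(3, 9, 8) = (-27) + (54) + (-72) + (243) + (72) + (-128) = 142.
Reducing mod 11: 142 ≡ 10 (mod 11).
Since F(a, b, c) ≡ 10 ≠ 0 (mod 11), P does NOT lie on the curve.


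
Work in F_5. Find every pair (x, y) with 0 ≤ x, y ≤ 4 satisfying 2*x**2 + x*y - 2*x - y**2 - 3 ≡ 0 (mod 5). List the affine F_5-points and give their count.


Affine F_5-points: {(1, 2), (1, 4), (3, 4), (4, 2)}; count = 4.

For each of the 25 pairs (x, y) ∈ F_5², evaluate f(x, y) mod 5. Record the zeros.
  x = 0: [0↦2, 1↦1, 2↦3, 3↦3, 4↦1]  zeros at y ∈ ∅
  x = 1: [0↦2, 1↦2, 2↦0, 3↦1, 4↦0]  zeros at y ∈ {2, 4}
  x = 2: [0↦1, 1↦2, 2↦1, 3↦3, 4↦3]  zeros at y ∈ ∅
  x = 3: [0↦4, 1↦1, 2↦1, 3↦4, 4↦0]  zeros at y ∈ {4}
  x = 4: [0↦1, 1↦4, 2↦0, 3↦4, 4↦1]  zeros at y ∈ {2}
Collecting zeros: affine points = {(1, 2), (1, 4), (3, 4), (4, 2)}.
Total count |C(F_5)_aff| = 4.


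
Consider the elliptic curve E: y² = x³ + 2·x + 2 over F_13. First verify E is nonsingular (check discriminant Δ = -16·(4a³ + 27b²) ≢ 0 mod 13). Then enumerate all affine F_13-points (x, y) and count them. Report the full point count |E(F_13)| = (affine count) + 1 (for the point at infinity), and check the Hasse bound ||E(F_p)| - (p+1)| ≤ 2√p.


Affine points = {(2, 1), (2, 12), (3, 3), (3, 10), (4, 3), (4, 10), (6, 3), (6, 10), (8, 6), (8, 7), (11, 4), (11, 9), (12, 5), (12, 8)}; affine count = 14; |E(F_13)| = 15.

Discriminant check: Δ ∝ 4a³ + 27b² = 4·2³ + 27·2² = 4·8 + 27·4 ≡ 10 (mod 13). Nonzero ⇒ E is nonsingular.
For each x ∈ F_13, compute rhs = x³ + 2·x + 2 mod 13, then count y ∈ F_13 with y² ≡ rhs.
  x = 0: rhs = 2, matching y values: none (0 points).
  x = 1: rhs = 5, matching y values: none (0 points).
  x = 2: rhs = 1, matching y values: 1, 12 (2 points).
  x = 3: rhs = 9, matching y values: 3, 10 (2 points).
  x = 4: rhs = 9, matching y values: 3, 10 (2 points).
  x = 5: rhs = 7, matching y values: none (0 points).
  x = 6: rhs = 9, matching y values: 3, 10 (2 points).
  x = 7: rhs = 8, matching y values: none (0 points).
  x = 8: rhs = 10, matching y values: 6, 7 (2 points).
  x = 9: rhs = 8, matching y values: none (0 points).
  x = 10: rhs = 8, matching y values: none (0 points).
  x = 11: rhs = 3, matching y values: 4, 9 (2 points).
  x = 12: rhs = 12, matching y values: 5, 8 (2 points).
Total affine count: 14.
Full point count |E(F_13)| = 14 + 1 = 15.
Hasse bound: |15 − (13+1)| = |1| = 1 ≤ 2√13 ≈ 7.2111 ✓.


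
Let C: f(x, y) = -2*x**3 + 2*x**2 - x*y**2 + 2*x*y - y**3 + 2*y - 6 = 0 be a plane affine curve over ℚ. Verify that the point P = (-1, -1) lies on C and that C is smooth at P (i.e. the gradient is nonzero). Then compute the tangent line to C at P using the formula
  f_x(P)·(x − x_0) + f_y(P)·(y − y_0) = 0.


Tangent line at P: -13*x - 5*y - 18 = 0.

Step 1: f(-1, -1) = 0, so P lies on C.
Step 2: partial derivatives
  f_x(x, y) = -6*x**2 + 4*x - y**2 + 2*y, f_y(x, y) = -2*x*y + 2*x - 3*y**2 + 2.
  f_x(P) = -13, f_y(P) = -5 (gradient nonzero, so P is smooth).
Step 3: tangent line at P: -13·(x − -1) + -5·(y − -1) = 0.
Expanding: -13*x - 5*y - 18 = 0.


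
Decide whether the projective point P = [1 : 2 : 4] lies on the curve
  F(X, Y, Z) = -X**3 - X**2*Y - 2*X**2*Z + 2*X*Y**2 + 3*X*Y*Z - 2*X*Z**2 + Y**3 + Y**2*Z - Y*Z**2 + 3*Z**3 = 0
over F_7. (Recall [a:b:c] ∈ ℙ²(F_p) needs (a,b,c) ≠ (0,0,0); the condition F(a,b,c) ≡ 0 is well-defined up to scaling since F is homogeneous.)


F(1,2,4) ≡ 5 (mod 7); P is NOT on the curve.

Evaluate F(1, 2, 4) term-by-term (mod 7).
  -X**3 ↦ -1·1·1·1 = -1
  -X**2*Y ↦ -1·1·2·1 = -2
  -2*X**2*Z ↦ -2·1·1·4 = -8
  2*X*Y**2 ↦ 2·1·4·1 = 8
  3*X*Y*Z ↦ 3·1·2·4 = 24
  -2*X*Z**2 ↦ -2·1·1·16 = -32
  Y**3 ↦ 1·1·8·1 = 8
  Y**2*Z ↦ 1·1·4·4 = 16
  -Y*Z**2 ↦ -1·1·2·16 = -32
  3*Z**3 ↦ 3·1·1·64 = 192
Sum: F(1, 2, 4) = (-1) + (-2) + (-8) + (8) + (24) + (-32) + (8) + (16) + (-32) + (192) = 173.
Reducing mod 7: 173 ≡ 5 (mod 7).
Since F(a, b, c) ≡ 5 ≠ 0 (mod 7), P does NOT lie on the curve.


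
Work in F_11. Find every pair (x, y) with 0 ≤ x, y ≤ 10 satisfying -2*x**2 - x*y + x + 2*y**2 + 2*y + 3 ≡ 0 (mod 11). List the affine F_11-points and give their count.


Affine F_11-points: {(3, 1), (3, 5), (5, 3), (5, 4), (6, 5), (6, 8), (7, 0), (7, 8), (8, 1), (8, 2), (10, 0), (10, 4)}; count = 12.

For each of the 121 pairs (x, y) ∈ F_11², evaluate f(x, y) mod 11. Record the zeros.
  x = 0: [0↦3, 1↦7, 2↦4, 3↦5, 4↦10, 5↦8, 6↦10, 7↦5, 8↦4, 9↦7, 10↦3]  zeros at y ∈ ∅
  x = 1: [0↦2, 1↦5, 2↦1, 3↦1, 4↦5, 5↦2, 6↦3, 7↦8, 8↦6, 9↦8, 10↦3]  zeros at y ∈ ∅
  x = 2: [0↦8, 1↦10, 2↦5, 3↦4, 4↦7, 5↦3, 6↦3, 7↦7, 8↦4, 9↦5, 10↦10]  zeros at y ∈ ∅
  x = 3: [0↦10, 1↦0, 2↦5, 3↦3, 4↦5, 5↦0, 6↦10, 7↦2, 8↦9, 9↦9, 10↦2]  zeros at y ∈ {1, 5}
  x = 4: [0↦8, 1↦8, 2↦1, 3↦9, 4↦10, 5↦4, 6↦2, 7↦4, 8↦10, 9↦9, 10↦1]  zeros at y ∈ ∅
  x = 5: [0↦2, 1↦1, 2↦4, 3↦0, 4↦0, 5↦4, 6↦1, 7↦2, 8↦7, 9↦5, 10↦7]  zeros at y ∈ {3, 4}
  x = 6: [0↦3, 1↦1, 2↦3, 3↦9, 4↦8, 5↦0, 6↦7, 7↦7, 8↦0, 9↦8, 10↦9]  zeros at y ∈ {5, 8}
  x = 7: [0↦0, 1↦8, 2↦9, 3↦3, 4↦1, 5↦3, 6↦9, 7↦8, 8↦0, 9↦7, 10↦7]  zeros at y ∈ {0, 8}
  x = 8: [0↦4, 1↦0, 2↦0, 3↦4, 4↦1, 5↦2, 6↦7, 7↦5, 8↦7, 9↦2, 10↦1]  zeros at y ∈ {1, 2}
  x = 9: [0↦4, 1↦10, 2↦9, 3↦1, 4↦8, 5↦8, 6↦1, 7↦9, 8↦10, 9↦4, 10↦2]  zeros at y ∈ ∅
  x = 10: [0↦0, 1↦5, 2↦3, 3↦5, 4↦0, 5↦10, 6↦2, 7↦9, 8↦9, 9↦2, 10↦10]  zeros at y ∈ {0, 4}
Collecting zeros: affine points = {(3, 1), (3, 5), (5, 3), (5, 4), (6, 5), (6, 8), (7, 0), (7, 8), (8, 1), (8, 2), (10, 0), (10, 4)}.
Total count |C(F_11)_aff| = 12.
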